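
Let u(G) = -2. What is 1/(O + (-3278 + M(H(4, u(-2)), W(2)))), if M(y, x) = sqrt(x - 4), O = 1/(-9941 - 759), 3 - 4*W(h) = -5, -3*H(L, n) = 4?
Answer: -375298230700/1230227864289201 - 114490000*I*sqrt(2)/1230227864289201 ≈ -0.00030506 - 1.3161e-7*I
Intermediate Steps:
H(L, n) = -4/3 (H(L, n) = -1/3*4 = -4/3)
W(h) = 2 (W(h) = 3/4 - 1/4*(-5) = 3/4 + 5/4 = 2)
O = -1/10700 (O = 1/(-10700) = -1/10700 ≈ -9.3458e-5)
M(y, x) = sqrt(-4 + x)
1/(O + (-3278 + M(H(4, u(-2)), W(2)))) = 1/(-1/10700 + (-3278 + sqrt(-4 + 2))) = 1/(-1/10700 + (-3278 + sqrt(-2))) = 1/(-1/10700 + (-3278 + I*sqrt(2))) = 1/(-35074601/10700 + I*sqrt(2))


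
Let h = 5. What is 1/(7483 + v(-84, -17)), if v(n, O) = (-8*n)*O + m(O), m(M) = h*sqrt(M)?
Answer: -3941/15531906 - 5*I*sqrt(17)/15531906 ≈ -0.00025374 - 1.3273e-6*I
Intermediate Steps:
m(M) = 5*sqrt(M)
v(n, O) = 5*sqrt(O) - 8*O*n (v(n, O) = (-8*n)*O + 5*sqrt(O) = -8*O*n + 5*sqrt(O) = 5*sqrt(O) - 8*O*n)
1/(7483 + v(-84, -17)) = 1/(7483 + (5*sqrt(-17) - 8*(-17)*(-84))) = 1/(7483 + (5*(I*sqrt(17)) - 11424)) = 1/(7483 + (5*I*sqrt(17) - 11424)) = 1/(7483 + (-11424 + 5*I*sqrt(17))) = 1/(-3941 + 5*I*sqrt(17))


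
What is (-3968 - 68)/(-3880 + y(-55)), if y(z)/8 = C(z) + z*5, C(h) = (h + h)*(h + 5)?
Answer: -1009/9480 ≈ -0.10643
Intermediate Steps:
C(h) = 2*h*(5 + h) (C(h) = (2*h)*(5 + h) = 2*h*(5 + h))
y(z) = 40*z + 16*z*(5 + z) (y(z) = 8*(2*z*(5 + z) + z*5) = 8*(2*z*(5 + z) + 5*z) = 8*(5*z + 2*z*(5 + z)) = 40*z + 16*z*(5 + z))
(-3968 - 68)/(-3880 + y(-55)) = (-3968 - 68)/(-3880 + 8*(-55)*(15 + 2*(-55))) = -4036/(-3880 + 8*(-55)*(15 - 110)) = -4036/(-3880 + 8*(-55)*(-95)) = -4036/(-3880 + 41800) = -4036/37920 = -4036*1/37920 = -1009/9480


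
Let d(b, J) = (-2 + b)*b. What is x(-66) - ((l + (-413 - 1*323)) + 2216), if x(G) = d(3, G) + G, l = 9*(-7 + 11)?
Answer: -1579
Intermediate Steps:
l = 36 (l = 9*4 = 36)
d(b, J) = b*(-2 + b)
x(G) = 3 + G (x(G) = 3*(-2 + 3) + G = 3*1 + G = 3 + G)
x(-66) - ((l + (-413 - 1*323)) + 2216) = (3 - 66) - ((36 + (-413 - 1*323)) + 2216) = -63 - ((36 + (-413 - 323)) + 2216) = -63 - ((36 - 736) + 2216) = -63 - (-700 + 2216) = -63 - 1*1516 = -63 - 1516 = -1579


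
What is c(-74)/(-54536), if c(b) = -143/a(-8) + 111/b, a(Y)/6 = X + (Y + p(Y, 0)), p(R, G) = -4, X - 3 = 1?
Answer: -71/2617728 ≈ -2.7123e-5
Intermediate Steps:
X = 4 (X = 3 + 1 = 4)
a(Y) = 6*Y (a(Y) = 6*(4 + (Y - 4)) = 6*(4 + (-4 + Y)) = 6*Y)
c(b) = 143/48 + 111/b (c(b) = -143/(6*(-8)) + 111/b = -143/(-48) + 111/b = -143*(-1/48) + 111/b = 143/48 + 111/b)
c(-74)/(-54536) = (143/48 + 111/(-74))/(-54536) = (143/48 + 111*(-1/74))*(-1/54536) = (143/48 - 3/2)*(-1/54536) = (71/48)*(-1/54536) = -71/2617728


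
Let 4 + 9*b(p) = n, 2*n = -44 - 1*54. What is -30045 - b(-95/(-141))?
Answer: -270352/9 ≈ -30039.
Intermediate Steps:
n = -49 (n = (-44 - 1*54)/2 = (-44 - 54)/2 = (½)*(-98) = -49)
b(p) = -53/9 (b(p) = -4/9 + (⅑)*(-49) = -4/9 - 49/9 = -53/9)
-30045 - b(-95/(-141)) = -30045 - 1*(-53/9) = -30045 + 53/9 = -270352/9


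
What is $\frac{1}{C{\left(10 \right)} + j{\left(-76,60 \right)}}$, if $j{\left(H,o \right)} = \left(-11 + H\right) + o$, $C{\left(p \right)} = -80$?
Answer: $- \frac{1}{107} \approx -0.0093458$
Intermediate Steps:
$j{\left(H,o \right)} = -11 + H + o$
$\frac{1}{C{\left(10 \right)} + j{\left(-76,60 \right)}} = \frac{1}{-80 - 27} = \frac{1}{-107} = - \frac{1}{107}$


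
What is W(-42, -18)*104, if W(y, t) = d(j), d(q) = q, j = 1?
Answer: 104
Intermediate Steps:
W(y, t) = 1
W(-42, -18)*104 = 1*104 = 104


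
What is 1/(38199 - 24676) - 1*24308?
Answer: -328717083/13523 ≈ -24308.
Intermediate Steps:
1/(38199 - 24676) - 1*24308 = 1/13523 - 24308 = -328717083/13523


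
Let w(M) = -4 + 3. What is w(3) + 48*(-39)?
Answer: -1873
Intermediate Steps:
w(M) = -1
w(3) + 48*(-39) = -1 + 48*(-39) = -1 - 1872 = -1873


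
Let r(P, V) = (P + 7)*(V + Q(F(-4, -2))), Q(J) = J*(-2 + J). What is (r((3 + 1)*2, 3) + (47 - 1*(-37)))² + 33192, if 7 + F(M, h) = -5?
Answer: 7050393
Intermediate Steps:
F(M, h) = -12 (F(M, h) = -7 - 5 = -12)
r(P, V) = (7 + P)*(168 + V) (r(P, V) = (P + 7)*(V - 12*(-2 - 12)) = (7 + P)*(V - 12*(-14)) = (7 + P)*(V + 168) = (7 + P)*(168 + V))
(r((3 + 1)*2, 3) + (47 - 1*(-37)))² + 33192 = ((1176 + 7*3 + 168*((3 + 1)*2) + ((3 + 1)*2)*3) + (47 - 1*(-37)))² + 33192 = ((1176 + 21 + 168*(4*2) + (4*2)*3) + (47 + 37))² + 33192 = ((1176 + 21 + 168*8 + 8*3) + 84)² + 33192 = ((1176 + 21 + 1344 + 24) + 84)² + 33192 = (2565 + 84)² + 33192 = 2649² + 33192 = 7017201 + 33192 = 7050393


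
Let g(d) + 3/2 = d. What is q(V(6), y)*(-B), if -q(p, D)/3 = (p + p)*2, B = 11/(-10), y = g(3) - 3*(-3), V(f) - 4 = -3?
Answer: -66/5 ≈ -13.200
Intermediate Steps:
g(d) = -3/2 + d
V(f) = 1 (V(f) = 4 - 3 = 1)
y = 21/2 (y = (-3/2 + 3) - 3*(-3) = 3/2 + 9 = 21/2 ≈ 10.500)
B = -11/10 (B = 11*(-⅒) = -11/10 ≈ -1.1000)
q(p, D) = -12*p (q(p, D) = -3*(p + p)*2 = -3*2*p*2 = -12*p)
q(V(6), y)*(-B) = (-12*1)*(-1*(-11/10)) = -12*11/10 = -66/5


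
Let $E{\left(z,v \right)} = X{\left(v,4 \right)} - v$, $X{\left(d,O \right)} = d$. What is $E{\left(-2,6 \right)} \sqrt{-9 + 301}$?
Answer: $0$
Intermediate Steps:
$E{\left(z,v \right)} = 0$ ($E{\left(z,v \right)} = v - v = 0$)
$E{\left(-2,6 \right)} \sqrt{-9 + 301} = 0 \sqrt{-9 + 301} = 0 \sqrt{292} = 0 \cdot 2 \sqrt{73} = 0$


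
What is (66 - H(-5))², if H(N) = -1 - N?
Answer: 3844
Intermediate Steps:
(66 - H(-5))² = (66 - (-1 - 1*(-5)))² = (66 - (-1 + 5))² = (66 - 1*4)² = (66 - 4)² = 62² = 3844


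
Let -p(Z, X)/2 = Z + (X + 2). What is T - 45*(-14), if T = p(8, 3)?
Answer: 604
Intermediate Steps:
p(Z, X) = -4 - 2*X - 2*Z (p(Z, X) = -2*(Z + (X + 2)) = -2*(Z + (2 + X)) = -2*(2 + X + Z) = -4 - 2*X - 2*Z)
T = -26 (T = -4 - 2*3 - 2*8 = -4 - 6 - 16 = -26)
T - 45*(-14) = -26 - 45*(-14) = -26 + 630 = 604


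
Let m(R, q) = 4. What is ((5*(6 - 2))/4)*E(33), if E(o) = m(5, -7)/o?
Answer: 20/33 ≈ 0.60606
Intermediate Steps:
E(o) = 4/o
((5*(6 - 2))/4)*E(33) = ((5*(6 - 2))/4)*(4/33) = ((5*4)*(¼))*(4*(1/33)) = (20*(¼))*(4/33) = 5*(4/33) = 20/33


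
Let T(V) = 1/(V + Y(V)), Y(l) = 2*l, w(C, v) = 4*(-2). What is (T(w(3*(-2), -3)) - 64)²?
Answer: 2362369/576 ≈ 4101.3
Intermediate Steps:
w(C, v) = -8
T(V) = 1/(3*V) (T(V) = 1/(V + 2*V) = 1/(3*V))
(T(w(3*(-2), -3)) - 64)² = ((⅓)/(-8) - 64)² = ((⅓)*(-⅛) - 64)² = (-1/24 - 64)² = (-1537/24)² = 2362369/576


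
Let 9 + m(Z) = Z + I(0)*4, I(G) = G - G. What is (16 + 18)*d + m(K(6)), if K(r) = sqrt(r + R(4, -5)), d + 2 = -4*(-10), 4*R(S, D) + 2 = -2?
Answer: 1283 + sqrt(5) ≈ 1285.2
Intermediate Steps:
R(S, D) = -1 (R(S, D) = -1/2 + (1/4)*(-2) = -1/2 - 1/2 = -1)
I(G) = 0
d = 38 (d = -2 - 4*(-10) = -2 + 40 = 38)
K(r) = sqrt(-1 + r) (K(r) = sqrt(r - 1) = sqrt(-1 + r))
m(Z) = -9 + Z (m(Z) = -9 + (Z + 0*4) = -9 + (Z + 0) = -9 + Z)
(16 + 18)*d + m(K(6)) = (16 + 18)*38 + (-9 + sqrt(-1 + 6)) = 34*38 + (-9 + sqrt(5)) = 1292 + (-9 + sqrt(5)) = 1283 + sqrt(5)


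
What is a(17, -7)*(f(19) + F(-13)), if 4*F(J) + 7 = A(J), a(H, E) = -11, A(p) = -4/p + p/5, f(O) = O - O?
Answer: 1661/65 ≈ 25.554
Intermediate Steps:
f(O) = 0
A(p) = -4/p + p/5 (A(p) = -4/p + p*(1/5) = -4/p + p/5)
F(J) = -7/4 - 1/J + J/20 (F(J) = -7/4 + (-4/J + J/5)/4 = -7/4 + (-1/J + J/20) = -7/4 - 1/J + J/20)
a(17, -7)*(f(19) + F(-13)) = -11*(0 + (-7/4 - 1/(-13) + (1/20)*(-13))) = -11*(0 + (-7/4 - 1*(-1/13) - 13/20)) = -11*(0 + (-7/4 + 1/13 - 13/20)) = -11*(0 - 151/65) = -11*(-151/65) = 1661/65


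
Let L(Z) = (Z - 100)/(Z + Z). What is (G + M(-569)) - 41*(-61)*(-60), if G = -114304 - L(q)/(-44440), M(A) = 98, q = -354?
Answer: -4157369287933/15731760 ≈ -2.6427e+5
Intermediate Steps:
L(Z) = (-100 + Z)/(2*Z) (L(Z) = (-100 + Z)/((2*Z)) = (-100 + Z)*(1/(2*Z)) = (-100 + Z)/(2*Z))
G = -1798203094813/15731760 (G = -114304 - (1/2)*(-100 - 354)/(-354)/(-44440) = -114304 - (1/2)*(-1/354)*(-454)*(-1)/44440 = -114304 - 227*(-1)/(354*44440) = -114304 - 1*(-227/15731760) = -114304 + 227/15731760 = -1798203094813/15731760 ≈ -1.1430e+5)
(G + M(-569)) - 41*(-61)*(-60) = (-1798203094813/15731760 + 98) - 41*(-61)*(-60) = -1796661382333/15731760 + 2501*(-60) = -1796661382333/15731760 - 150060 = -4157369287933/15731760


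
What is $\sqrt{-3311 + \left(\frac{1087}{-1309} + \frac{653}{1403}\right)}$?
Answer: $\frac{i \sqrt{11168675832008387}}{1836527} \approx 57.544 i$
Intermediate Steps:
$\sqrt{-3311 + \left(\frac{1087}{-1309} + \frac{653}{1403}\right)} = \sqrt{-3311 + \left(1087 \left(- \frac{1}{1309}\right) + 653 \cdot \frac{1}{1403}\right)} = \sqrt{-3311 + \left(- \frac{1087}{1309} + \frac{653}{1403}\right)} = \sqrt{-3311 - \frac{670284}{1836527}} = \sqrt{- \frac{6081411181}{1836527}} = \frac{i \sqrt{11168675832008387}}{1836527}$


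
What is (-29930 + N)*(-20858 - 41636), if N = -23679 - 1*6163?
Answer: 3735391368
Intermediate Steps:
N = -29842 (N = -23679 - 6163 = -29842)
(-29930 + N)*(-20858 - 41636) = (-29930 - 29842)*(-20858 - 41636) = -59772*(-62494) = 3735391368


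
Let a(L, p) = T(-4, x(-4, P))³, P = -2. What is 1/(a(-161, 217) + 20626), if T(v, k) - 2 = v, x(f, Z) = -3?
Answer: 1/20618 ≈ 4.8501e-5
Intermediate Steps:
T(v, k) = 2 + v
a(L, p) = -8 (a(L, p) = (2 - 4)³ = (-2)³ = -8)
1/(a(-161, 217) + 20626) = 1/(-8 + 20626) = 1/20618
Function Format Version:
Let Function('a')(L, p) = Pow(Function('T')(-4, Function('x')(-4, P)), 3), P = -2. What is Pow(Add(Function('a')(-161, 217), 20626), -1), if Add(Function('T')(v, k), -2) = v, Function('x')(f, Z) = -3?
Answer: Rational(1, 20618) ≈ 4.8501e-5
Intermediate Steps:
Function('T')(v, k) = Add(2, v)
Function('a')(L, p) = -8 (Function('a')(L, p) = Pow(Add(2, -4), 3) = Pow(-2, 3) = -8)
Pow(Add(Function('a')(-161, 217), 20626), -1) = Pow(Add(-8, 20626), -1) = Pow(20618, -1) = Rational(1, 20618)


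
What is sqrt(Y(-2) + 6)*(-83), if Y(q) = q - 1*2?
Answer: -83*sqrt(2) ≈ -117.38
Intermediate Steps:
Y(q) = -2 + q (Y(q) = q - 2 = -2 + q)
sqrt(Y(-2) + 6)*(-83) = sqrt((-2 - 2) + 6)*(-83) = sqrt(-4 + 6)*(-83) = sqrt(2)*(-83) = -83*sqrt(2)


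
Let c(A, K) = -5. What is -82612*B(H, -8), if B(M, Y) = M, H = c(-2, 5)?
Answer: 413060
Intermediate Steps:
H = -5
-82612*B(H, -8) = -82612*(-5) = 413060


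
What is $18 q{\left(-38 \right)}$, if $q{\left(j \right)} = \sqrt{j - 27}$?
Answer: $18 i \sqrt{65} \approx 145.12 i$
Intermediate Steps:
$q{\left(j \right)} = \sqrt{-27 + j}$
$18 q{\left(-38 \right)} = 18 \sqrt{-27 - 38} = 18 \sqrt{-65} = 18 i \sqrt{65}$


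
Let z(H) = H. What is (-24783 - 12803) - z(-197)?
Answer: -37389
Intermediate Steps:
(-24783 - 12803) - z(-197) = (-24783 - 12803) - 1*(-197) = -37586 + 197 = -37389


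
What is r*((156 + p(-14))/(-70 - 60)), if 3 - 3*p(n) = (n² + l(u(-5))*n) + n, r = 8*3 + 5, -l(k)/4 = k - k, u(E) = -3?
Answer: -8381/390 ≈ -21.490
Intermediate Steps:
l(k) = 0 (l(k) = -4*(k - k) = -4*0 = 0)
r = 29 (r = 24 + 5 = 29)
p(n) = 1 - n/3 - n²/3 (p(n) = 1 - ((n² + 0*n) + n)/3 = 1 - ((n² + 0) + n)/3 = 1 - (n² + n)/3 = 1 - (n + n²)/3 = 1 + (-n/3 - n²/3) = 1 - n/3 - n²/3)
r*((156 + p(-14))/(-70 - 60)) = 29*((156 + (1 - ⅓*(-14) - ⅓*(-14)²))/(-70 - 60)) = 29*((156 + (1 + 14/3 - ⅓*196))/(-130)) = 29*((156 + (1 + 14/3 - 196/3))*(-1/130)) = 29*((156 - 179/3)*(-1/130)) = 29*((289/3)*(-1/130)) = 29*(-289/390) = -8381/390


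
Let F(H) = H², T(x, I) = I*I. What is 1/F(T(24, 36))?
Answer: 1/1679616 ≈ 5.9537e-7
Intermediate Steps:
T(x, I) = I²
1/F(T(24, 36)) = 1/((36²)²) = 1/(1296²) = 1/1679616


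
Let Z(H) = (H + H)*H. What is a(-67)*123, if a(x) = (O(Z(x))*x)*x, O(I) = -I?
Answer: -4957175766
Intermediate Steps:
Z(H) = 2*H**2 (Z(H) = (2*H)*H = 2*H**2)
a(x) = -2*x**4 (a(x) = ((-2*x**2)*x)*x = (-2*x**3)*x = -2*x**4)
a(-67)*123 = -2*(-67)**4*123 = -2*20151121*123 = -40302242*123 = -4957175766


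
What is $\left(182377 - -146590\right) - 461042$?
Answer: $-132075$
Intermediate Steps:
$\left(182377 - -146590\right) - 461042 = \left(182377 + 146590\right) - 461042 = 328967 - 461042 = -132075$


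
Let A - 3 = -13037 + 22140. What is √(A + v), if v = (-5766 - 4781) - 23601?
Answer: I*√25042 ≈ 158.25*I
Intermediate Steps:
A = 9106 (A = 3 + (-13037 + 22140) = 3 + 9103 = 9106)
v = -34148 (v = -10547 - 23601 = -34148)
√(A + v) = √(9106 - 34148) = √(-25042) = I*√25042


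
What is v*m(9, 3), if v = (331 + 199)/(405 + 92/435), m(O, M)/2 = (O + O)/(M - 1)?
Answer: 4149900/176267 ≈ 23.543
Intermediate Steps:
m(O, M) = 4*O/(-1 + M) (m(O, M) = 2*((O + O)/(M - 1)) = 2*((2*O)/(-1 + M)) = 2*(2*O/(-1 + M)) = 4*O/(-1 + M))
v = 230550/176267 (v = 530/(405 + 92*(1/435)) = 530/(405 + 92/435) = 530/(176267/435) = 530*(435/176267) = 230550/176267 ≈ 1.3080)
v*m(9, 3) = 230550*(4*9/(-1 + 3))/176267 = 230550*(4*9/2)/176267 = 230550*(4*9*(½))/176267 = (230550/176267)*18 = 4149900/176267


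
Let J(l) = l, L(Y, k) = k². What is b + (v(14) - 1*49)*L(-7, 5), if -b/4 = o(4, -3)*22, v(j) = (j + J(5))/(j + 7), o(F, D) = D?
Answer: -19706/21 ≈ -938.38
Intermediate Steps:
v(j) = (5 + j)/(7 + j) (v(j) = (j + 5)/(j + 7) = (5 + j)/(7 + j))
b = 264 (b = -(-12)*22 = -4*(-66) = 264)
b + (v(14) - 1*49)*L(-7, 5) = 264 + ((5 + 14)/(7 + 14) - 1*49)*5² = 264 + (19/21 - 49)*25 = 264 - 1010/21*25 = 264 - 25250/21 = -19706/21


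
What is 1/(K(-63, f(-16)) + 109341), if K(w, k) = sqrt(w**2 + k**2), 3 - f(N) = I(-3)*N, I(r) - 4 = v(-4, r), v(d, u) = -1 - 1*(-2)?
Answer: 109341/11955443423 - sqrt(10858)/11955443423 ≈ 9.1370e-6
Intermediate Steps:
v(d, u) = 1 (v(d, u) = -1 + 2 = 1)
I(r) = 5 (I(r) = 4 + 1 = 5)
f(N) = 3 - 5*N
K(w, k) = sqrt(k**2 + w**2)
1/(K(-63, f(-16)) + 109341) = 1/(sqrt((3 - 5*(-16))**2 + (-63)**2) + 109341) = 1/(sqrt((3 + 80)**2 + 3969) + 109341) = 1/(sqrt(83**2 + 3969) + 109341) = 1/(sqrt(6889 + 3969) + 109341) = 1/(sqrt(10858) + 109341) = 1/(109341 + sqrt(10858))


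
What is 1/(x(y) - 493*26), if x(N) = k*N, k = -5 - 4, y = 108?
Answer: -1/13790 ≈ -7.2516e-5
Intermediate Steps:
k = -9
x(N) = -9*N
1/(x(y) - 493*26) = 1/(-9*108 - 493*26) = 1/(-972 - 12818) = 1/(-13790) = -1/13790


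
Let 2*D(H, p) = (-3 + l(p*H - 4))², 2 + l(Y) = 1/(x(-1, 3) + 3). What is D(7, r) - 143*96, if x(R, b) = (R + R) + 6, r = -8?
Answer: -672094/49 ≈ -13716.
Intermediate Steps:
x(R, b) = 6 + 2*R (x(R, b) = 2*R + 6 = 6 + 2*R)
l(Y) = -13/7 (l(Y) = -2 + 1/((6 + 2*(-1)) + 3) = -2 + 1/((6 - 2) + 3) = -2 + 1/(4 + 3) = -2 + 1/7 = -2 + ⅐ = -13/7)
D(H, p) = 578/49 (D(H, p) = (-3 - 13/7)²/2 = (-34/7)²/2 = (½)*(1156/49) = 578/49)
D(7, r) - 143*96 = 578/49 - 143*96 = 578/49 - 13728 = -672094/49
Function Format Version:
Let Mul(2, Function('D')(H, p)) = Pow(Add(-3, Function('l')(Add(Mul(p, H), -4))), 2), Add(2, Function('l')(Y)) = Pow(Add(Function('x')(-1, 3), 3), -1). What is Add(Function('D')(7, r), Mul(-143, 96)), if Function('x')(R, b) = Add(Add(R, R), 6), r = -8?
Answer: Rational(-672094, 49) ≈ -13716.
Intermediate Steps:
Function('x')(R, b) = Add(6, Mul(2, R)) (Function('x')(R, b) = Add(Mul(2, R), 6) = Add(6, Mul(2, R)))
Function('l')(Y) = Rational(-13, 7) (Function('l')(Y) = Add(-2, Pow(Add(Add(6, Mul(2, -1)), 3), -1)) = Add(-2, Pow(Add(Add(6, -2), 3), -1)) = Add(-2, Pow(Add(4, 3), -1)) = Add(-2, Pow(7, -1)) = Add(-2, Rational(1, 7)) = Rational(-13, 7))
Function('D')(H, p) = Rational(578, 49) (Function('D')(H, p) = Mul(Rational(1, 2), Pow(Add(-3, Rational(-13, 7)), 2)) = Mul(Rational(1, 2), Pow(Rational(-34, 7), 2)) = Mul(Rational(1, 2), Rational(1156, 49)) = Rational(578, 49))
Add(Function('D')(7, r), Mul(-143, 96)) = Add(Rational(578, 49), Mul(-143, 96)) = Add(Rational(578, 49), -13728) = Rational(-672094, 49)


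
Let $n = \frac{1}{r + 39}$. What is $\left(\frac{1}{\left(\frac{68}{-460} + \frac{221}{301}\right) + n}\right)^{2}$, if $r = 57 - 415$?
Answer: $\frac{121929849574225}{41479357559809} \approx 2.9395$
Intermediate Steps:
$r = -358$ ($r = 57 - 415 = -358$)
$n = - \frac{1}{319}$ ($n = \frac{1}{-358 + 39} = \frac{1}{-319} = - \frac{1}{319} \approx -0.0031348$)
$\left(\frac{1}{\left(\frac{68}{-460} + \frac{221}{301}\right) + n}\right)^{2} = \left(\frac{1}{\left(\frac{68}{-460} + \frac{221}{301}\right) - \frac{1}{319}}\right)^{2} = \left(\frac{1}{\left(68 \left(- \frac{1}{460}\right) + 221 \cdot \frac{1}{301}\right) - \frac{1}{319}}\right)^{2} = \left(\frac{1}{\left(- \frac{17}{115} + \frac{221}{301}\right) - \frac{1}{319}}\right)^{2} = \left(\frac{1}{\frac{20298}{34615} - \frac{1}{319}}\right)^{2} = \left(\frac{1}{\frac{6440447}{11042185}}\right)^{2} = \left(\frac{11042185}{6440447}\right)^{2} = \frac{121929849574225}{41479357559809}$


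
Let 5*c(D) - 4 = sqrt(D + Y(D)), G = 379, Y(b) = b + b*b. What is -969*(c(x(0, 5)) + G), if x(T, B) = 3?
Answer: -1840131/5 - 969*sqrt(15)/5 ≈ -3.6878e+5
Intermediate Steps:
Y(b) = b + b**2
c(D) = 4/5 + sqrt(D + D*(1 + D))/5
-969*(c(x(0, 5)) + G) = -969*((4/5 + sqrt(3*(2 + 3))/5) + 379) = -969*((4/5 + sqrt(3*5)/5) + 379) = -969*((4/5 + sqrt(15)/5) + 379) = -969*(1899/5 + sqrt(15)/5) = -1840131/5 - 969*sqrt(15)/5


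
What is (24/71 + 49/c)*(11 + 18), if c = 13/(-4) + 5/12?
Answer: -593514/1207 ≈ -491.73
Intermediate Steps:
c = -17/6 (c = 13*(-1/4) + 5*(1/12) = -13/4 + 5/12 = -17/6 ≈ -2.8333)
(24/71 + 49/c)*(11 + 18) = (24/71 + 49/(-17/6))*(11 + 18) = (24*(1/71) + 49*(-6/17))*29 = (24/71 - 294/17)*29 = -20466/1207*29 = -593514/1207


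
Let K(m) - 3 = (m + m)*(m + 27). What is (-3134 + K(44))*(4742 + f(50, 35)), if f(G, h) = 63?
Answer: 14977185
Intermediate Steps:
K(m) = 3 + 2*m*(27 + m) (K(m) = 3 + (m + m)*(m + 27) = 3 + (2*m)*(27 + m) = 3 + 2*m*(27 + m))
(-3134 + K(44))*(4742 + f(50, 35)) = (-3134 + (3 + 2*44² + 54*44))*(4742 + 63) = (-3134 + (3 + 2*1936 + 2376))*4805 = (-3134 + (3 + 3872 + 2376))*4805 = (-3134 + 6251)*4805 = 3117*4805 = 14977185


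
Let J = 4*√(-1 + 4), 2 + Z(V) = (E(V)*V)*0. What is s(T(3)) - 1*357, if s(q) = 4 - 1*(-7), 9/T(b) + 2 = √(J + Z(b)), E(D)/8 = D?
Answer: -346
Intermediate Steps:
E(D) = 8*D
Z(V) = -2 (Z(V) = -2 + ((8*V)*V)*0 = -2 + (8*V²)*0 = -2 + 0 = -2)
J = 4*√3 ≈ 6.9282
T(b) = 9/(-2 + √(-2 + 4*√3)) (T(b) = 9/(-2 + √(4*√3 - 2)) = 9/(-2 + √(-2 + 4*√3)))
s(q) = 11 (s(q) = 4 + 7 = 11)
s(T(3)) - 1*357 = 11 - 1*357 = 11 - 357 = -346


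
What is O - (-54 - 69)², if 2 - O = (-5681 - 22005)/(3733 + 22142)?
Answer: -391383439/25875 ≈ -15126.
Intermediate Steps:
O = 79436/25875 (O = 2 - (-5681 - 22005)/(3733 + 22142) = 2 - (-27686)/25875 = 2 - 1*(-27686/25875) = 2 + 27686/25875 = 79436/25875 ≈ 3.0700)
O - (-54 - 69)² = 79436/25875 - (-54 - 69)² = 79436/25875 - 1*(-123)² = 79436/25875 - 1*15129 = 79436/25875 - 15129 = -391383439/25875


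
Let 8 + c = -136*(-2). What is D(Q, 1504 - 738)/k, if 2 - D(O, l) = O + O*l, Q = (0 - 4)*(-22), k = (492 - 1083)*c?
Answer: 11249/26004 ≈ 0.43259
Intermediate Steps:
c = 264 (c = -8 - 136*(-2) = -8 + 272 = 264)
k = -156024 (k = (492 - 1083)*264 = -591*264 = -156024)
Q = 88 (Q = -4*(-22) = 88)
D(O, l) = 2 - O - O*l (D(O, l) = 2 - (O + O*l) = 2 + (-O - O*l) = 2 - O - O*l)
D(Q, 1504 - 738)/k = (2 - 1*88 - 1*88*(1504 - 738))/(-156024) = (2 - 88 - 1*88*766)*(-1/156024) = (2 - 88 - 67408)*(-1/156024) = -67494*(-1/156024) = 11249/26004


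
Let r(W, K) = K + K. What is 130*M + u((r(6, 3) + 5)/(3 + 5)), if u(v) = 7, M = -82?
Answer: -10653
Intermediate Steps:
r(W, K) = 2*K
130*M + u((r(6, 3) + 5)/(3 + 5)) = 130*(-82) + 7 = -10660 + 7 = -10653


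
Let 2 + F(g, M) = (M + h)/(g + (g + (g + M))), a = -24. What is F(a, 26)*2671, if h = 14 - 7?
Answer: -333875/46 ≈ -7258.1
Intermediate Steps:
h = 7
F(g, M) = -2 + (7 + M)/(M + 3*g) (F(g, M) = -2 + (M + 7)/(g + (g + (g + M))) = -2 + (7 + M)/(g + (g + (M + g))) = -2 + (7 + M)/(g + (M + 2*g)) = -2 + (7 + M)/(M + 3*g))
F(a, 26)*2671 = ((7 - 1*26 - 6*(-24))/(26 + 3*(-24)))*2671 = ((7 - 26 + 144)/(26 - 72))*2671 = (125/(-46))*2671 = -1/46*125*2671 = -125/46*2671 = -333875/46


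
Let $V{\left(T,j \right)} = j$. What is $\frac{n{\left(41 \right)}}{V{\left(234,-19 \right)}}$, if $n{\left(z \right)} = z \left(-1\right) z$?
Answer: $\frac{1681}{19} \approx 88.474$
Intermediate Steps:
$n{\left(z \right)} = - z^{2}$ ($n{\left(z \right)} = - z z = - z^{2}$)
$\frac{n{\left(41 \right)}}{V{\left(234,-19 \right)}} = \frac{\left(-1\right) 41^{2}}{-19} = \left(-1\right) 1681 \left(- \frac{1}{19}\right) = \left(-1681\right) \left(- \frac{1}{19}\right) = \frac{1681}{19}$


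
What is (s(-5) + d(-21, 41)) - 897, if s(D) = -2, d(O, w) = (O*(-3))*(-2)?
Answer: -1025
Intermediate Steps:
d(O, w) = 6*O (d(O, w) = -3*O*(-2) = 6*O)
(s(-5) + d(-21, 41)) - 897 = (-2 + 6*(-21)) - 897 = (-2 - 126) - 897 = -128 - 897 = -1025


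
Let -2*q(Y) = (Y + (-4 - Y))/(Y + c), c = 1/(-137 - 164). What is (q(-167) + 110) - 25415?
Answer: -636016171/25134 ≈ -25305.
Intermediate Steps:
c = -1/301 (c = 1/(-301) = -1/301 ≈ -0.0033223)
q(Y) = 2/(-1/301 + Y) (q(Y) = -(Y + (-4 - Y))/(2*(Y - 1/301)) = -(-2)/(-1/301 + Y) = 2/(-1/301 + Y))
(q(-167) + 110) - 25415 = (602/(-1 + 301*(-167)) + 110) - 25415 = (602/(-1 - 50267) + 110) - 25415 = (602/(-50268) + 110) - 25415 = (602*(-1/50268) + 110) - 25415 = (-301/25134 + 110) - 25415 = 2764439/25134 - 25415 = -636016171/25134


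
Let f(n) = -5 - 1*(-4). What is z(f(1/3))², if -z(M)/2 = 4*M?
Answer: 64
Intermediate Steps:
f(n) = -1 (f(n) = -5 + 4 = -1)
z(M) = -8*M
z(f(1/3))² = (-8*(-1))² = 8² = 64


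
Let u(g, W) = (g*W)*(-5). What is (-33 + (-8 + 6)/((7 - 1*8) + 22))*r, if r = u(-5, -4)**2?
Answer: -6950000/21 ≈ -3.3095e+5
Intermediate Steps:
u(g, W) = -5*W*g (u(g, W) = (W*g)*(-5) = -5*W*g)
r = 10000 (r = (-5*(-4)*(-5))**2 = (-100)**2 = 10000)
(-33 + (-8 + 6)/((7 - 1*8) + 22))*r = (-33 + (-8 + 6)/((7 - 1*8) + 22))*10000 = (-33 - 2/((7 - 8) + 22))*10000 = (-33 - 2/(-1 + 22))*10000 = (-33 - 2/21)*10000 = -695/21*10000 = -6950000/21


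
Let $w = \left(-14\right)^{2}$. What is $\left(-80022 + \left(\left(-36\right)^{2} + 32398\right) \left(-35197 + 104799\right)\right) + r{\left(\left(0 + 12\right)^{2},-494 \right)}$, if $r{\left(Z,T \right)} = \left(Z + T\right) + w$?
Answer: $2345089612$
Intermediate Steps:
$w = 196$
$r{\left(Z,T \right)} = 196 + T + Z$ ($r{\left(Z,T \right)} = \left(Z + T\right) + 196 = \left(T + Z\right) + 196 = 196 + T + Z$)
$\left(-80022 + \left(\left(-36\right)^{2} + 32398\right) \left(-35197 + 104799\right)\right) + r{\left(\left(0 + 12\right)^{2},-494 \right)} = \left(-80022 + \left(\left(-36\right)^{2} + 32398\right) \left(-35197 + 104799\right)\right) + \left(196 - 494 + \left(0 + 12\right)^{2}\right) = \left(-80022 + \left(1296 + 32398\right) 69602\right) + \left(196 - 494 + 12^{2}\right) = \left(-80022 + 33694 \cdot 69602\right) + \left(196 - 494 + 144\right) = \left(-80022 + 2345169788\right) - 154 = 2345089766 - 154 = 2345089612$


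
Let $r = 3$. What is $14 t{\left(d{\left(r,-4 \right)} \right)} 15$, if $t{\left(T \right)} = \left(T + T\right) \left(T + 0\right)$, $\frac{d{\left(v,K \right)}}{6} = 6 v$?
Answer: $4898880$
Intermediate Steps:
$d{\left(v,K \right)} = 36 v$ ($d{\left(v,K \right)} = 6 \cdot 6 v = 36 v$)
$t{\left(T \right)} = 2 T^{2}$ ($t{\left(T \right)} = 2 T T = 2 T^{2}$)
$14 t{\left(d{\left(r,-4 \right)} \right)} 15 = 14 \cdot 2 \left(36 \cdot 3\right)^{2} \cdot 15 = 14 \cdot 2 \cdot 108^{2} \cdot 15 = 14 \cdot 2 \cdot 11664 \cdot 15 = 14 \cdot 23328 \cdot 15 = 326592 \cdot 15 = 4898880$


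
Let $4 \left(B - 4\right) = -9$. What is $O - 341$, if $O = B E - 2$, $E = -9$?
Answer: $- \frac{1435}{4} \approx -358.75$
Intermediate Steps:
$B = \frac{7}{4}$ ($B = 4 + \frac{1}{4} \left(-9\right) = 4 - \frac{9}{4} = \frac{7}{4} \approx 1.75$)
$O = - \frac{71}{4}$ ($O = \frac{7}{4} \left(-9\right) - 2 = - \frac{63}{4} - 2 = - \frac{71}{4} \approx -17.75$)
$O - 341 = - \frac{71}{4} - 341 = - \frac{1435}{4}$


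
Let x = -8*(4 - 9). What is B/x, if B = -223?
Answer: -223/40 ≈ -5.5750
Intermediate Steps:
x = 40 (x = -8*(-5) = 40)
B/x = -223/40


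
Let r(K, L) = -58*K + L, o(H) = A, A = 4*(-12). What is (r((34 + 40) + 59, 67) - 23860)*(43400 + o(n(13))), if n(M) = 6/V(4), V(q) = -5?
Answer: -1365891464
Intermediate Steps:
n(M) = -6/5 (n(M) = 6/(-5) = 6*(-⅕) = -6/5)
A = -48
o(H) = -48
r(K, L) = L - 58*K
(r((34 + 40) + 59, 67) - 23860)*(43400 + o(n(13))) = ((67 - 58*((34 + 40) + 59)) - 23860)*(43400 - 48) = ((67 - 58*(74 + 59)) - 23860)*43352 = ((67 - 58*133) - 23860)*43352 = ((67 - 7714) - 23860)*43352 = (-7647 - 23860)*43352 = -31507*43352 = -1365891464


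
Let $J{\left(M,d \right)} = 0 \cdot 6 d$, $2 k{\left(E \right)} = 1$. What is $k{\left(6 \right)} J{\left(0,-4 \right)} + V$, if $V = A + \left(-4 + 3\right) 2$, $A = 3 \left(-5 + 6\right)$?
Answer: $1$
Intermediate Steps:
$k{\left(E \right)} = \frac{1}{2}$ ($k{\left(E \right)} = \frac{1}{2} \cdot 1 = \frac{1}{2}$)
$A = 3$ ($A = 3 \cdot 1 = 3$)
$J{\left(M,d \right)} = 0$
$V = 1$ ($V = 3 + \left(-4 + 3\right) 2 = 3 - 2 = 1$)
$k{\left(6 \right)} J{\left(0,-4 \right)} + V = \frac{1}{2} \cdot 0 + 1 = 0 + 1 = 1$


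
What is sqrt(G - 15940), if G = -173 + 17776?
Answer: sqrt(1663) ≈ 40.780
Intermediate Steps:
G = 17603
sqrt(G - 15940) = sqrt(17603 - 15940) = sqrt(1663)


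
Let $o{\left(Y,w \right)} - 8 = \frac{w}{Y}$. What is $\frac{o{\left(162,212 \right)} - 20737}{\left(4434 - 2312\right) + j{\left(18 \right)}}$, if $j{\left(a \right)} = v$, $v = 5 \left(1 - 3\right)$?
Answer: $- \frac{1678943}{171072} \approx -9.8142$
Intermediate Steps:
$o{\left(Y,w \right)} = 8 + \frac{w}{Y}$
$v = -10$ ($v = 5 \left(-2\right) = -10$)
$j{\left(a \right)} = -10$
$\frac{o{\left(162,212 \right)} - 20737}{\left(4434 - 2312\right) + j{\left(18 \right)}} = \frac{\left(8 + \frac{212}{162}\right) - 20737}{\left(4434 - 2312\right) - 10} = \frac{\left(8 + 212 \cdot \frac{1}{162}\right) - 20737}{\left(4434 - 2312\right) - 10} = \frac{\left(8 + \frac{106}{81}\right) - 20737}{2122 - 10} = \frac{\frac{754}{81} - 20737}{2112} = \left(- \frac{1678943}{81}\right) \frac{1}{2112} = - \frac{1678943}{171072}$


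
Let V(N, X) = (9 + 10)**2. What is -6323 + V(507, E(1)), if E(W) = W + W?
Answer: -5962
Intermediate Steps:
E(W) = 2*W
V(N, X) = 361 (V(N, X) = 19**2 = 361)
-6323 + V(507, E(1)) = -6323 + 361 = -5962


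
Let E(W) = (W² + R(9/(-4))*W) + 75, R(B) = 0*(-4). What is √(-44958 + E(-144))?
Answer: 3*I*√2683 ≈ 155.39*I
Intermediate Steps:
R(B) = 0
E(W) = 75 + W² (E(W) = (W² + 0*W) + 75 = (W² + 0) + 75 = W² + 75 = 75 + W²)
√(-44958 + E(-144)) = √(-44958 + (75 + (-144)²)) = √(-44958 + (75 + 20736)) = √(-44958 + 20811) = √(-24147) = 3*I*√2683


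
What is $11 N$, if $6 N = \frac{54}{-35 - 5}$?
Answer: $- \frac{99}{40} \approx -2.475$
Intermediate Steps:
$N = - \frac{9}{40}$ ($N = \frac{54 \frac{1}{-35 - 5}}{6} = \frac{54 \frac{1}{-40}}{6} = \frac{54 \left(- \frac{1}{40}\right)}{6} = \frac{1}{6} \left(- \frac{27}{20}\right) = - \frac{9}{40} \approx -0.225$)
$11 N = 11 \left(- \frac{9}{40}\right) = - \frac{99}{40}$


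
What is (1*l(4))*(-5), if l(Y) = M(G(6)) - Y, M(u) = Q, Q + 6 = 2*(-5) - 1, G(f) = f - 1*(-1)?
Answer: 105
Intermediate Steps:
G(f) = 1 + f (G(f) = f + 1 = 1 + f)
Q = -17 (Q = -6 + (2*(-5) - 1) = -6 + (-10 - 1) = -6 - 11 = -17)
M(u) = -17
l(Y) = -17 - Y
(1*l(4))*(-5) = (1*(-17 - 1*4))*(-5) = (1*(-17 - 4))*(-5) = (1*(-21))*(-5) = -21*(-5) = 105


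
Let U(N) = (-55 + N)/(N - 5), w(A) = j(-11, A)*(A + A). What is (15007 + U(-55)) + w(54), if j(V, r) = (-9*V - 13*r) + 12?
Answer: -292915/6 ≈ -48819.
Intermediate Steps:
j(V, r) = 12 - 13*r - 9*V (j(V, r) = (-13*r - 9*V) + 12 = 12 - 13*r - 9*V)
w(A) = 2*A*(111 - 13*A) (w(A) = (12 - 13*A - 9*(-11))*(A + A) = (12 - 13*A + 99)*(2*A) = (111 - 13*A)*(2*A) = 2*A*(111 - 13*A))
U(N) = (-55 + N)/(-5 + N)
(15007 + U(-55)) + w(54) = (15007 + (-55 - 55)/(-5 - 55)) + 2*54*(111 - 13*54) = (15007 - 110/(-60)) + 2*54*(111 - 702) = (15007 - 1/60*(-110)) + 2*54*(-591) = (15007 + 11/6) - 63828 = 90053/6 - 63828 = -292915/6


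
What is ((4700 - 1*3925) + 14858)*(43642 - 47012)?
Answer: -52683210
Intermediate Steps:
((4700 - 1*3925) + 14858)*(43642 - 47012) = ((4700 - 3925) + 14858)*(-3370) = (775 + 14858)*(-3370) = 15633*(-3370) = -52683210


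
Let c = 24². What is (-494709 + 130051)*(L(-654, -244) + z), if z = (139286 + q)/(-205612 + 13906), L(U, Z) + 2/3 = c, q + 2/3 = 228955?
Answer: -60128427535715/287559 ≈ -2.0910e+8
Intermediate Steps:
q = 686863/3 (q = -⅔ + 228955 = 686863/3 ≈ 2.2895e+5)
c = 576
L(U, Z) = 1726/3 (L(U, Z) = -⅔ + 576 = 1726/3)
z = -1104721/575118 (z = (139286 + 686863/3)/(-205612 + 13906) = (1104721/3)/(-191706) = (1104721/3)*(-1/191706) = -1104721/575118 ≈ -1.9209)
(-494709 + 130051)*(L(-654, -244) + z) = (-494709 + 130051)*(1726/3 - 1104721/575118) = -364658*329779835/575118 = -60128427535715/287559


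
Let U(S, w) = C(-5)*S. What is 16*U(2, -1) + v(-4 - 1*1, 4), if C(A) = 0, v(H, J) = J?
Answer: 4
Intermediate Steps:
U(S, w) = 0 (U(S, w) = 0*S = 0)
16*U(2, -1) + v(-4 - 1*1, 4) = 16*0 + 4 = 0 + 4 = 4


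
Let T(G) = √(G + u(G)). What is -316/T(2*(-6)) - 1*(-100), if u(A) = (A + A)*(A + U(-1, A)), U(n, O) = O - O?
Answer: 100 - 158*√69/69 ≈ 80.979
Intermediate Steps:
U(n, O) = 0
u(A) = 2*A² (u(A) = (A + A)*(A + 0) = (2*A)*A = 2*A²)
T(G) = √(G + 2*G²)
-316/T(2*(-6)) - 1*(-100) = -316/√276 - 1*(-100) = -316*√69/138 + 100 = -158*√69/69 + 100 = 100 - 158*√69/69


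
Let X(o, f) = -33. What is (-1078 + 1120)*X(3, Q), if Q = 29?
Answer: -1386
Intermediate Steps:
(-1078 + 1120)*X(3, Q) = (-1078 + 1120)*(-33) = 42*(-33) = -1386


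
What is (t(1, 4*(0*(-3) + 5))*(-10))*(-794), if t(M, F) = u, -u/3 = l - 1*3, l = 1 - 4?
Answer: 142920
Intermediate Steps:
l = -3
u = 18 (u = -3*(-3 - 1*3) = -3*(-3 - 3) = -3*(-6) = 18)
t(M, F) = 18
(t(1, 4*(0*(-3) + 5))*(-10))*(-794) = (18*(-10))*(-794) = -180*(-794) = 142920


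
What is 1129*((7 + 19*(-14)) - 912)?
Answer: -1322059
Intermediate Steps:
1129*((7 + 19*(-14)) - 912) = 1129*((7 - 266) - 912) = 1129*(-259 - 912) = 1129*(-1171) = -1322059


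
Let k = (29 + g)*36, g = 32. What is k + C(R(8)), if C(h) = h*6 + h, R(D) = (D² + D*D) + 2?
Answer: 3106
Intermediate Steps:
R(D) = 2 + 2*D² (R(D) = (D² + D²) + 2 = 2*D² + 2 = 2 + 2*D²)
C(h) = 7*h (C(h) = 6*h + h = 7*h)
k = 2196 (k = (29 + 32)*36 = 61*36 = 2196)
k + C(R(8)) = 2196 + 7*(2 + 2*8²) = 2196 + 7*(2 + 2*64) = 2196 + 7*(2 + 128) = 2196 + 7*130 = 2196 + 910 = 3106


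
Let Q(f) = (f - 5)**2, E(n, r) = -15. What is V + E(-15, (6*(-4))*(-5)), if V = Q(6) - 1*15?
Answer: -29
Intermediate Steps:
Q(f) = (-5 + f)**2
V = -14 (V = (-5 + 6)**2 - 1*15 = 1**2 - 15 = 1 - 15 = -14)
V + E(-15, (6*(-4))*(-5)) = -14 - 15 = -29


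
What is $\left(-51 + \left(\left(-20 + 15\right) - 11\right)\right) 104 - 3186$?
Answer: $-10154$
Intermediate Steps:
$\left(-51 + \left(\left(-20 + 15\right) - 11\right)\right) 104 - 3186 = \left(-51 - 16\right) 104 - 3186 = \left(-67\right) 104 - 3186 = -6968 - 3186 = -10154$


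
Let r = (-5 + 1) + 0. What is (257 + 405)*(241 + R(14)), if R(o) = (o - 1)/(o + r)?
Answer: 802013/5 ≈ 1.6040e+5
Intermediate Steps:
r = -4 (r = -4 + 0 = -4)
R(o) = (-1 + o)/(-4 + o) (R(o) = (o - 1)/(o - 4) = (-1 + o)/(-4 + o))
(257 + 405)*(241 + R(14)) = (257 + 405)*(241 + (-1 + 14)/(-4 + 14)) = 662*(241 + 13/10) = 662*(2423/10) = 802013/5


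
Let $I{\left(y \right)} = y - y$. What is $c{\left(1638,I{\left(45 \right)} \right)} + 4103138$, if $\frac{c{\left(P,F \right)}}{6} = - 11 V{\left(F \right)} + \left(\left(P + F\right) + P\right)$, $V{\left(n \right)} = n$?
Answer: $4122794$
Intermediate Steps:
$I{\left(y \right)} = 0$
$c{\left(P,F \right)} = - 60 F + 12 P$ ($c{\left(P,F \right)} = 6 \left(- 11 F + \left(\left(P + F\right) + P\right)\right) = 6 \left(- 11 F + \left(\left(F + P\right) + P\right)\right) = 6 \left(- 11 F + \left(F + 2 P\right)\right) = 6 \left(- 10 F + 2 P\right) = - 60 F + 12 P$)
$c{\left(1638,I{\left(45 \right)} \right)} + 4103138 = \left(\left(-60\right) 0 + 12 \cdot 1638\right) + 4103138 = \left(0 + 19656\right) + 4103138 = 19656 + 4103138 = 4122794$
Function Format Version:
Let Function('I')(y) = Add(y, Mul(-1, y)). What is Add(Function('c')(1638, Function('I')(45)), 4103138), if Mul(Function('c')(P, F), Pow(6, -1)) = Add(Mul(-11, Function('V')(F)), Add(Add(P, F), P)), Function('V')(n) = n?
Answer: 4122794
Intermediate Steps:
Function('I')(y) = 0
Function('c')(P, F) = Add(Mul(-60, F), Mul(12, P)) (Function('c')(P, F) = Mul(6, Add(Mul(-11, F), Add(Add(P, F), P))) = Mul(6, Add(Mul(-11, F), Add(Add(F, P), P))) = Mul(6, Add(Mul(-11, F), Add(F, Mul(2, P)))) = Mul(6, Add(Mul(-10, F), Mul(2, P))) = Add(Mul(-60, F), Mul(12, P)))
Add(Function('c')(1638, Function('I')(45)), 4103138) = Add(Add(Mul(-60, 0), Mul(12, 1638)), 4103138) = Add(Add(0, 19656), 4103138) = Add(19656, 4103138) = 4122794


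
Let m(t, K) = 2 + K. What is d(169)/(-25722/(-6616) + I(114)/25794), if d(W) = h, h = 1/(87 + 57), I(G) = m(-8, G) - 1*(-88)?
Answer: 1185091/664822932 ≈ 0.0017826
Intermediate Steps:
I(G) = 90 + G (I(G) = (2 + G) - 1*(-88) = (2 + G) + 88 = 90 + G)
h = 1/144 ≈ 0.0069444
d(W) = 1/144
d(169)/(-25722/(-6616) + I(114)/25794) = 1/(144*(-25722/(-6616) + (90 + 114)/25794)) = 1/(144*(-25722*(-1/6616) + 204*(1/25794))) = 1/(144*(12861/3308 + 34/4299)) = 1/(144*(55401911/14221092)) = (1/144)*(14221092/55401911) = 1185091/664822932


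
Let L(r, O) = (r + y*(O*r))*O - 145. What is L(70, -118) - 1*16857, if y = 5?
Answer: 4848138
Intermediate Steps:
L(r, O) = -145 + O*(r + 5*O*r) (L(r, O) = (r + 5*(O*r))*O - 145 = (r + 5*O*r)*O - 145 = O*(r + 5*O*r) - 145 = -145 + O*(r + 5*O*r))
L(70, -118) - 1*16857 = (-145 - 118*70 + 5*70*(-118)²) - 1*16857 = (-145 - 8260 + 5*70*13924) - 16857 = (-145 - 8260 + 4873400) - 16857 = 4864995 - 16857 = 4848138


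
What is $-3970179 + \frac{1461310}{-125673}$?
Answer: $- \frac{498945766777}{125673} \approx -3.9702 \cdot 10^{6}$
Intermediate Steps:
$-3970179 + \frac{1461310}{-125673} = -3970179 + 1461310 \left(- \frac{1}{125673}\right) = -3970179 - \frac{1461310}{125673} = - \frac{498945766777}{125673}$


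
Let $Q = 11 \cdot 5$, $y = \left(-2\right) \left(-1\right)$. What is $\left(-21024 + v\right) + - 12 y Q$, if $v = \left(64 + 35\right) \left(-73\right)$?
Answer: $-29571$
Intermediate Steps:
$y = 2$
$Q = 55$
$v = -7227$ ($v = 99 \left(-73\right) = -7227$)
$\left(-21024 + v\right) + - 12 y Q = \left(-21024 - 7227\right) + \left(-12\right) 2 \cdot 55 = -28251 - 1320 = -29571$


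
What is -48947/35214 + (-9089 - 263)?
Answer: -329370275/35214 ≈ -9353.4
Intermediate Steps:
-48947/35214 + (-9089 - 263) = -48947*1/35214 - 9352 = -48947/35214 - 9352 = -329370275/35214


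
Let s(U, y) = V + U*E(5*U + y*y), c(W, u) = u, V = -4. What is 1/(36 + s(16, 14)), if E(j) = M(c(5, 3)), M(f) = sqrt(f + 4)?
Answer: -1/24 + sqrt(7)/48 ≈ 0.013453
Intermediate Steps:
M(f) = sqrt(4 + f)
E(j) = sqrt(7) (E(j) = sqrt(4 + 3) = sqrt(7))
s(U, y) = -4 + U*sqrt(7)
1/(36 + s(16, 14)) = 1/(36 + (-4 + 16*sqrt(7))) = 1/(32 + 16*sqrt(7))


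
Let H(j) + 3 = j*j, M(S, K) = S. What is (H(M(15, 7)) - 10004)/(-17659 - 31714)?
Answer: 9782/49373 ≈ 0.19812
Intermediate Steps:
H(j) = -3 + j**2 (H(j) = -3 + j*j = -3 + j**2)
(H(M(15, 7)) - 10004)/(-17659 - 31714) = ((-3 + 15**2) - 10004)/(-17659 - 31714) = ((-3 + 225) - 10004)/(-49373) = (222 - 10004)*(-1/49373) = -9782*(-1/49373) = 9782/49373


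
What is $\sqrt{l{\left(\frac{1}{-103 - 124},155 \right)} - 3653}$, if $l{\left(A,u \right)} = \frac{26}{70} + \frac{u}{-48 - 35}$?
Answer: $\frac{i \sqrt{30840383455}}{2905} \approx 60.452 i$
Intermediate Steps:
$l{\left(A,u \right)} = \frac{13}{35} - \frac{u}{83}$ ($l{\left(A,u \right)} = 26 \cdot \frac{1}{70} + \frac{u}{-83} = \frac{13}{35} + u \left(- \frac{1}{83}\right) = \frac{13}{35} - \frac{u}{83}$)
$\sqrt{l{\left(\frac{1}{-103 - 124},155 \right)} - 3653} = \sqrt{\left(\frac{13}{35} - \frac{155}{83}\right) - 3653} = \sqrt{- \frac{4346}{2905} - 3653} = \sqrt{- \frac{10616311}{2905}} = \frac{i \sqrt{30840383455}}{2905}$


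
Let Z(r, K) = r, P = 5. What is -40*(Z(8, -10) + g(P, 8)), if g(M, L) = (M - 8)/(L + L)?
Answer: -625/2 ≈ -312.50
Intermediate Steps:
g(M, L) = (-8 + M)/(2*L) (g(M, L) = (-8 + M)/((2*L)) = (-8 + M)*(1/(2*L)) = (-8 + M)/(2*L))
-40*(Z(8, -10) + g(P, 8)) = -40*(8 + (1/2)*(-8 + 5)/8) = -40*(8 + (1/2)*(1/8)*(-3)) = -40*(8 - 3/16) = -40*125/16 = -625/2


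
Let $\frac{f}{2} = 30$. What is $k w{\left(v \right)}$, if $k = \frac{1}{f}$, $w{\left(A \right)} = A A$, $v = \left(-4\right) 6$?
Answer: $\frac{48}{5} \approx 9.6$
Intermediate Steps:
$v = -24$
$f = 60$ ($f = 2 \cdot 30 = 60$)
$w{\left(A \right)} = A^{2}$
$k = \frac{1}{60} \approx 0.016667$
$k w{\left(v \right)} = \frac{\left(-24\right)^{2}}{60} = \frac{1}{60} \cdot 576 = \frac{48}{5}$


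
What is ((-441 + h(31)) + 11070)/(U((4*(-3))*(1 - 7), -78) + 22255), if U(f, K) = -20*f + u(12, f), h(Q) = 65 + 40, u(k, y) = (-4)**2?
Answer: 10734/20831 ≈ 0.51529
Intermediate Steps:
u(k, y) = 16
h(Q) = 105
U(f, K) = 16 - 20*f (U(f, K) = -20*f + 16 = 16 - 20*f)
((-441 + h(31)) + 11070)/(U((4*(-3))*(1 - 7), -78) + 22255) = ((-441 + 105) + 11070)/((16 - 20*4*(-3)*(1 - 7)) + 22255) = (-336 + 11070)/((16 - (-240)*(-6)) + 22255) = 10734/((16 - 20*72) + 22255) = 10734/((16 - 1440) + 22255) = 10734/(-1424 + 22255) = 10734/20831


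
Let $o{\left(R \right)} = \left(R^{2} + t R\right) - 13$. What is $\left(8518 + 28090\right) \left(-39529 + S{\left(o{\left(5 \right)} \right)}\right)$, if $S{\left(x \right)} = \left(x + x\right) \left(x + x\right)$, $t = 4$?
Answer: $-1297131264$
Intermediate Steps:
$o{\left(R \right)} = -13 + R^{2} + 4 R$ ($o{\left(R \right)} = \left(R^{2} + 4 R\right) - 13 = -13 + R^{2} + 4 R$)
$S{\left(x \right)} = 4 x^{2}$ ($S{\left(x \right)} = 2 x 2 x = 4 x^{2}$)
$\left(8518 + 28090\right) \left(-39529 + S{\left(o{\left(5 \right)} \right)}\right) = \left(8518 + 28090\right) \left(-39529 + 4 \left(-13 + 5^{2} + 4 \cdot 5\right)^{2}\right) = 36608 \left(-39529 + 4 \left(-13 + 25 + 20\right)^{2}\right) = 36608 \left(-39529 + 4 \cdot 32^{2}\right) = 36608 \left(-39529 + 4 \cdot 1024\right) = 36608 \left(-39529 + 4096\right) = 36608 \left(-35433\right) = -1297131264$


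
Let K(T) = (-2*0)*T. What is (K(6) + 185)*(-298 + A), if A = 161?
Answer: -25345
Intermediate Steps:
K(T) = 0 (K(T) = 0*T = 0)
(K(6) + 185)*(-298 + A) = (0 + 185)*(-298 + 161) = 185*(-137) = -25345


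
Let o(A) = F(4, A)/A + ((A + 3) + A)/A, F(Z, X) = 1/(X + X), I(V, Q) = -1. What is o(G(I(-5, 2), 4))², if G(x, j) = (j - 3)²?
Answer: 121/4 ≈ 30.250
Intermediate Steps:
F(Z, X) = 1/(2*X)
G(x, j) = (-3 + j)²
o(A) = 1/(2*A²) + (3 + 2*A)/A (o(A) = (1/(2*A))/A + ((A + 3) + A)/A = 1/(2*A²) + ((3 + A) + A)/A = 1/(2*A²) + (3 + 2*A)/A)
o(G(I(-5, 2), 4))² = (2 + 1/(2*((-3 + 4)²)²) + 3/((-3 + 4)²))² = (2 + 1/(2*(1²)²) + 3/(1²))² = (2 + (½)/1² + 3/1)² = (2 + (½)*1 + 3*1)² = (2 + ½ + 3)² = (11/2)² = 121/4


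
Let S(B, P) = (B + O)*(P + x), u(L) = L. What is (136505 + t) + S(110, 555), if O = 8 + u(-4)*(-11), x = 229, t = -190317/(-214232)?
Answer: 56453107333/214232 ≈ 2.6351e+5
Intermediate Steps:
t = 190317/214232 (t = -190317*(-1/214232) = 190317/214232 ≈ 0.88837)
O = 52 (O = 8 - 4*(-11) = 8 + 44 = 52)
S(B, P) = (52 + B)*(229 + P) (S(B, P) = (B + 52)*(P + 229) = (52 + B)*(229 + P))
(136505 + t) + S(110, 555) = (136505 + 190317/214232) + (11908 + 52*555 + 229*110 + 110*555) = 29243929477/214232 + (11908 + 28860 + 25190 + 61050) = 29243929477/214232 + 127008 = 56453107333/214232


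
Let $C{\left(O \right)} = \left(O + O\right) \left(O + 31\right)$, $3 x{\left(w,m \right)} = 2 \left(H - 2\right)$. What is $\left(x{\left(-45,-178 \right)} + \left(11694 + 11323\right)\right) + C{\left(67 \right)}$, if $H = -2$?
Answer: $\frac{108439}{3} \approx 36146.0$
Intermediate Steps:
$x{\left(w,m \right)} = - \frac{8}{3}$ ($x{\left(w,m \right)} = \frac{2 \left(-2 - 2\right)}{3} = \frac{2 \left(-4\right)}{3} = \frac{1}{3} \left(-8\right) = - \frac{8}{3}$)
$C{\left(O \right)} = 2 O \left(31 + O\right)$
$\left(x{\left(-45,-178 \right)} + \left(11694 + 11323\right)\right) + C{\left(67 \right)} = \left(- \frac{8}{3} + \left(11694 + 11323\right)\right) + 2 \cdot 67 \left(31 + 67\right) = \left(- \frac{8}{3} + 23017\right) + 2 \cdot 67 \cdot 98 = \frac{69043}{3} + 13132 = \frac{108439}{3}$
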